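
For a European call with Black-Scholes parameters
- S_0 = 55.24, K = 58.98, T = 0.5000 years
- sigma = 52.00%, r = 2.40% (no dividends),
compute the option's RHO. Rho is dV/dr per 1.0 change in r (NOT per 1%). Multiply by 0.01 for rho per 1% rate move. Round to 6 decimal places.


Answer: Rho = 10.808383

Derivation:
d1 = 0.0383168251; d2 = -0.3293787012
phi(d1) = 0.3986495285; exp(-qT) = 1.0000000000; exp(-rT) = 0.9880717129
N(d2) = 0.3709347322
Rho = K*T*exp(-rT)*N(d2) = 58.9800 * 0.5000 * 0.9880717129 * 0.3709347322 = 10.808383


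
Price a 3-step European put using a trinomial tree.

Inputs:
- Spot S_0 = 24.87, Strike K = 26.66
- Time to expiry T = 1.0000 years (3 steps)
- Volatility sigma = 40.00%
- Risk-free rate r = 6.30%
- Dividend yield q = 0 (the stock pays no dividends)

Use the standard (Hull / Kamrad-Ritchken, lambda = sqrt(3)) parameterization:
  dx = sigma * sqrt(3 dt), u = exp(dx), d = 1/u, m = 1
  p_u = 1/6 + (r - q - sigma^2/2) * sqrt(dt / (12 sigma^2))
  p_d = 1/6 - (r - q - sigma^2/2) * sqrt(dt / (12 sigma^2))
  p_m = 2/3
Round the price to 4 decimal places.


dt = T/N = 0.333333; dx = sigma*sqrt(3*dt) = 0.400000
u = exp(dx) = 1.491825; d = 1/u = 0.670320
p_u = 0.159583, p_m = 0.666667, p_d = 0.173750
Discount per step: exp(-r*dt) = 0.979219
Stock lattice S(k, j) with j the centered position index:
  k=0: S(0,+0) = 24.8700
  k=1: S(1,-1) = 16.6709; S(1,+0) = 24.8700; S(1,+1) = 37.1017
  k=2: S(2,-2) = 11.1748; S(2,-1) = 16.6709; S(2,+0) = 24.8700; S(2,+1) = 37.1017; S(2,+2) = 55.3492
  k=3: S(3,-3) = 7.4907; S(3,-2) = 11.1748; S(3,-1) = 16.6709; S(3,+0) = 24.8700; S(3,+1) = 37.1017; S(3,+2) = 55.3492; S(3,+3) = 82.5713
Terminal payoffs V(N, j) = max(K - S_T, 0):
  V(3,-3) = 19.169300; V(3,-2) = 15.485189; V(3,-1) = 9.989140; V(3,+0) = 1.790000; V(3,+1) = 0.000000; V(3,+2) = 0.000000; V(3,+3) = 0.000000
Backward induction: V(k, j) = exp(-r*dt) * [p_u * V(k+1, j+1) + p_m * V(k+1, j) + p_d * V(k+1, j-1)]
  V(2,-2) = exp(-r*dt) * [p_u*9.989140 + p_m*15.485189 + p_d*19.169300] = 14.931351
  V(2,-1) = exp(-r*dt) * [p_u*1.790000 + p_m*9.989140 + p_d*15.485189] = 9.435394
  V(2,+0) = exp(-r*dt) * [p_u*0.000000 + p_m*1.790000 + p_d*9.989140] = 2.868080
  V(2,+1) = exp(-r*dt) * [p_u*0.000000 + p_m*0.000000 + p_d*1.790000] = 0.304549
  V(2,+2) = exp(-r*dt) * [p_u*0.000000 + p_m*0.000000 + p_d*0.000000] = 0.000000
  V(1,-1) = exp(-r*dt) * [p_u*2.868080 + p_m*9.435394 + p_d*14.931351] = 9.148141
  V(1,+0) = exp(-r*dt) * [p_u*0.304549 + p_m*2.868080 + p_d*9.435394] = 3.525241
  V(1,+1) = exp(-r*dt) * [p_u*0.000000 + p_m*0.304549 + p_d*2.868080] = 0.686787
  V(0,+0) = exp(-r*dt) * [p_u*0.686787 + p_m*3.525241 + p_d*9.148141] = 3.965102

Answer: Price = V(0,0) = 3.9651


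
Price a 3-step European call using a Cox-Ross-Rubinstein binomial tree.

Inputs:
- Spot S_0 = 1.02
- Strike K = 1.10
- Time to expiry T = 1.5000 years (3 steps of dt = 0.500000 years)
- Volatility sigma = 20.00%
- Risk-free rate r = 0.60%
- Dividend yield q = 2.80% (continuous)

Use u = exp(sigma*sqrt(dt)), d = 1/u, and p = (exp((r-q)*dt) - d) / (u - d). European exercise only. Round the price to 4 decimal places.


dt = T/N = 0.500000
u = exp(sigma*sqrt(dt)) = 1.151910; d = 1/u = 0.868123
p = (exp((r-q)*dt) - d) / (u - d) = 0.426154
Discount per step: exp(-r*dt) = 0.997004
Stock lattice S(k, i) with i counting down-moves:
  k=0: S(0,0) = 1.0200
  k=1: S(1,0) = 1.1749; S(1,1) = 0.8855
  k=2: S(2,0) = 1.3534; S(2,1) = 1.0200; S(2,2) = 0.7687
  k=3: S(3,0) = 1.5590; S(3,1) = 1.1749; S(3,2) = 0.8855; S(3,3) = 0.6673
Terminal payoffs V(N, i) = max(S_T - K, 0):
  V(3,0) = 0.459034; V(3,1) = 0.074948; V(3,2) = 0.000000; V(3,3) = 0.000000
Backward induction: V(k, i) = exp(-r*dt) * [p * V(k+1, i) + (1-p) * V(k+1, i+1)].
  V(2,0) = exp(-r*dt) * [p*0.459034 + (1-p)*0.074948] = 0.237913
  V(2,1) = exp(-r*dt) * [p*0.074948 + (1-p)*0.000000] = 0.031844
  V(2,2) = exp(-r*dt) * [p*0.000000 + (1-p)*0.000000] = 0.000000
  V(1,0) = exp(-r*dt) * [p*0.237913 + (1-p)*0.031844] = 0.119303
  V(1,1) = exp(-r*dt) * [p*0.031844 + (1-p)*0.000000] = 0.013530
  V(0,0) = exp(-r*dt) * [p*0.119303 + (1-p)*0.013530] = 0.058430

Answer: Price = V(0,0) = 0.0584


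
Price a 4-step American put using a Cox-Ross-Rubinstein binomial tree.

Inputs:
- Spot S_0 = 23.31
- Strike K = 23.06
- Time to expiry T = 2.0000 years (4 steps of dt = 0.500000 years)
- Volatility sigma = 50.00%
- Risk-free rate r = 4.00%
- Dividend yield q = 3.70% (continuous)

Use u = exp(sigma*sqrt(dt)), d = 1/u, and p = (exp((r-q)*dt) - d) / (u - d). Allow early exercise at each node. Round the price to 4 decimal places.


dt = T/N = 0.500000
u = exp(sigma*sqrt(dt)) = 1.424119; d = 1/u = 0.702189
p = (exp((r-q)*dt) - d) / (u - d) = 0.414600
Discount per step: exp(-r*dt) = 0.980199
Stock lattice S(k, i) with i counting down-moves:
  k=0: S(0,0) = 23.3100
  k=1: S(1,0) = 33.1962; S(1,1) = 16.3680
  k=2: S(2,0) = 47.2754; S(2,1) = 23.3100; S(2,2) = 11.4934
  k=3: S(3,0) = 67.3257; S(3,1) = 33.1962; S(3,2) = 16.3680; S(3,3) = 8.0706
  k=4: S(4,0) = 95.8799; S(4,1) = 47.2754; S(4,2) = 23.3100; S(4,3) = 11.4934; S(4,4) = 5.6671
Terminal payoffs V(N, i) = max(K - S_T, 0):
  V(4,0) = 0.000000; V(4,1) = 0.000000; V(4,2) = 0.000000; V(4,3) = 11.566569; V(4,4) = 17.392949
Backward induction: V(k, i) = exp(-r*dt) * [p * V(k+1, i) + (1-p) * V(k+1, i+1)]; then take max(V_cont, immediate exercise) for American.
  V(3,0) = exp(-r*dt) * [p*0.000000 + (1-p)*0.000000] = 0.000000; exercise = 0.000000; V(3,0) = max -> 0.000000
  V(3,1) = exp(-r*dt) * [p*0.000000 + (1-p)*0.000000] = 0.000000; exercise = 0.000000; V(3,1) = max -> 0.000000
  V(3,2) = exp(-r*dt) * [p*0.000000 + (1-p)*11.566569] = 6.636990; exercise = 6.691986; V(3,2) = max -> 6.691986
  V(3,3) = exp(-r*dt) * [p*11.566569 + (1-p)*17.392949] = 14.680759; exercise = 14.989445; V(3,3) = max -> 14.989445
  V(2,0) = exp(-r*dt) * [p*0.000000 + (1-p)*0.000000] = 0.000000; exercise = 0.000000; V(2,0) = max -> 0.000000
  V(2,1) = exp(-r*dt) * [p*0.000000 + (1-p)*6.691986] = 3.839915; exercise = 0.000000; V(2,1) = max -> 3.839915
  V(2,2) = exp(-r*dt) * [p*6.691986 + (1-p)*14.989445] = 11.320624; exercise = 11.566569; V(2,2) = max -> 11.566569
  V(1,0) = exp(-r*dt) * [p*0.000000 + (1-p)*3.839915] = 2.203374; exercise = 0.000000; V(1,0) = max -> 2.203374
  V(1,1) = exp(-r*dt) * [p*3.839915 + (1-p)*11.566569] = 8.197495; exercise = 6.691986; V(1,1) = max -> 8.197495
  V(0,0) = exp(-r*dt) * [p*2.203374 + (1-p)*8.197495] = 5.599219; exercise = 0.000000; V(0,0) = max -> 5.599219

Answer: Price = V(0,0) = 5.5992


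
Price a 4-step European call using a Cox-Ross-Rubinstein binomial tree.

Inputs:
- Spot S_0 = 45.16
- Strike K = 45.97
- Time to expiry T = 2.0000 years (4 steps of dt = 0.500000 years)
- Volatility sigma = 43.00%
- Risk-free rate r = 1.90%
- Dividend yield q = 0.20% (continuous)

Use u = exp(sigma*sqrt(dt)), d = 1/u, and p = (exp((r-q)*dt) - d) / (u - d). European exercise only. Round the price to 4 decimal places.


dt = T/N = 0.500000
u = exp(sigma*sqrt(dt)) = 1.355345; d = 1/u = 0.737820
p = (exp((r-q)*dt) - d) / (u - d) = 0.438390
Discount per step: exp(-r*dt) = 0.990545
Stock lattice S(k, i) with i counting down-moves:
  k=0: S(0,0) = 45.1600
  k=1: S(1,0) = 61.2074; S(1,1) = 33.3199
  k=2: S(2,0) = 82.9571; S(2,1) = 45.1600; S(2,2) = 24.5841
  k=3: S(3,0) = 112.4355; S(3,1) = 61.2074; S(3,2) = 33.3199; S(3,3) = 18.1386
  k=4: S(4,0) = 152.3888; S(4,1) = 82.9571; S(4,2) = 45.1600; S(4,3) = 24.5841; S(4,4) = 13.3830
Terminal payoffs V(N, i) = max(S_T - K, 0):
  V(4,0) = 106.418839; V(4,1) = 36.987097; V(4,2) = 0.000000; V(4,3) = 0.000000; V(4,4) = 0.000000
Backward induction: V(k, i) = exp(-r*dt) * [p * V(k+1, i) + (1-p) * V(k+1, i+1)].
  V(3,0) = exp(-r*dt) * [p*106.418839 + (1-p)*36.987097] = 66.787741
  V(3,1) = exp(-r*dt) * [p*36.987097 + (1-p)*0.000000] = 16.061447
  V(3,2) = exp(-r*dt) * [p*0.000000 + (1-p)*0.000000] = 0.000000
  V(3,3) = exp(-r*dt) * [p*0.000000 + (1-p)*0.000000] = 0.000000
  V(2,0) = exp(-r*dt) * [p*66.787741 + (1-p)*16.061447] = 37.937204
  V(2,1) = exp(-r*dt) * [p*16.061447 + (1-p)*0.000000] = 6.974596
  V(2,2) = exp(-r*dt) * [p*0.000000 + (1-p)*0.000000] = 0.000000
  V(1,0) = exp(-r*dt) * [p*37.937204 + (1-p)*6.974596] = 20.353996
  V(1,1) = exp(-r*dt) * [p*6.974596 + (1-p)*0.000000] = 3.028681
  V(0,0) = exp(-r*dt) * [p*20.353996 + (1-p)*3.028681] = 10.523469

Answer: Price = V(0,0) = 10.5235


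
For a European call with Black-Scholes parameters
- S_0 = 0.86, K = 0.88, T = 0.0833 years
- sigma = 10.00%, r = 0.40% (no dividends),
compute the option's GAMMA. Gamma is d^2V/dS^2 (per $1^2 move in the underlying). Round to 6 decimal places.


Answer: Gamma = 11.944111

Derivation:
d1 = -0.7705640305; d2 = -0.7994257699
phi(d1) = 0.2964659237; exp(-qT) = 1.0000000000; exp(-rT) = 0.9996668555
Gamma = exp(-qT) * phi(d1) / (S * sigma * sqrt(T)) = 1.0000000000 * 0.2964659237 / (0.8600 * 0.1000 * 0.2886173938) = 11.944111


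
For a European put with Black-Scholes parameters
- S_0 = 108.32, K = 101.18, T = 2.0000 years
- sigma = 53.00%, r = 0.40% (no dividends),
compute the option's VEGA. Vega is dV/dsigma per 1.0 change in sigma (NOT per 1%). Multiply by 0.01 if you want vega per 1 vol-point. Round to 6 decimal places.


Answer: Vega = 54.556635

Derivation:
d1 = 0.4764147952; d2 = -0.2731183928
phi(d1) = 0.3561426017; exp(-qT) = 1.0000000000; exp(-rT) = 0.9920319148
Vega = S * exp(-qT) * phi(d1) * sqrt(T) = 108.3200 * 1.0000000000 * 0.3561426017 * 1.4142135624 = 54.556635


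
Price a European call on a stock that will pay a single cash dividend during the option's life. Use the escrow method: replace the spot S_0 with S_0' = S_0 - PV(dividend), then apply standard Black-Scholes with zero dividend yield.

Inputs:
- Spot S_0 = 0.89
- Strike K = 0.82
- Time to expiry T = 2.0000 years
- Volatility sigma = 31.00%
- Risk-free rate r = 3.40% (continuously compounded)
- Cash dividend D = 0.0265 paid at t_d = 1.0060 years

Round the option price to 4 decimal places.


Answer: Price = 0.1958

Derivation:
PV(D) = D * exp(-r * t_d) = 0.0265 * 0.96637434 = 0.02560892
S_0' = S_0 - PV(D) = 0.8900 - 0.02560892 = 0.86439108
d1 = (ln(S_0'/K) + (r + sigma^2/2)*T) / (sigma*sqrt(T)) = 0.49456637
d2 = d1 - sigma*sqrt(T) = 0.05616017
exp(-rT) = 0.93426047
N(d1) = 0.68954688; N(d2) = 0.52239289
C = S_0' * N(d1) - K * exp(-rT) * N(d2) = 0.86439108 * 0.68954688 - 0.8200 * 0.93426047 * 0.52239289 = 0.1958


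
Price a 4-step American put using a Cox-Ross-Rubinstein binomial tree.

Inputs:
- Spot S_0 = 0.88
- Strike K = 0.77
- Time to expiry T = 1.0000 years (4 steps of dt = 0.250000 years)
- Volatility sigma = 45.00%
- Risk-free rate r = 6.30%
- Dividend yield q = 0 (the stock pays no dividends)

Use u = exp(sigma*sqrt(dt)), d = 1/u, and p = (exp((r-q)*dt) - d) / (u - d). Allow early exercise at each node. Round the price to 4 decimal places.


dt = T/N = 0.250000
u = exp(sigma*sqrt(dt)) = 1.252323; d = 1/u = 0.798516
p = (exp((r-q)*dt) - d) / (u - d) = 0.478967
Discount per step: exp(-r*dt) = 0.984373
Stock lattice S(k, i) with i counting down-moves:
  k=0: S(0,0) = 0.8800
  k=1: S(1,0) = 1.1020; S(1,1) = 0.7027
  k=2: S(2,0) = 1.3801; S(2,1) = 0.8800; S(2,2) = 0.5611
  k=3: S(3,0) = 1.7283; S(3,1) = 1.1020; S(3,2) = 0.7027; S(3,3) = 0.4481
  k=4: S(4,0) = 2.1645; S(4,1) = 1.3801; S(4,2) = 0.8800; S(4,3) = 0.5611; S(4,4) = 0.3578
Terminal payoffs V(N, i) = max(K - S_T, 0):
  V(4,0) = 0.000000; V(4,1) = 0.000000; V(4,2) = 0.000000; V(4,3) = 0.208887; V(4,4) = 0.412219
Backward induction: V(k, i) = exp(-r*dt) * [p * V(k+1, i) + (1-p) * V(k+1, i+1)]; then take max(V_cont, immediate exercise) for American.
  V(3,0) = exp(-r*dt) * [p*0.000000 + (1-p)*0.000000] = 0.000000; exercise = 0.000000; V(3,0) = max -> 0.000000
  V(3,1) = exp(-r*dt) * [p*0.000000 + (1-p)*0.000000] = 0.000000; exercise = 0.000000; V(3,1) = max -> 0.000000
  V(3,2) = exp(-r*dt) * [p*0.000000 + (1-p)*0.208887] = 0.107136; exercise = 0.067306; V(3,2) = max -> 0.107136
  V(3,3) = exp(-r*dt) * [p*0.208887 + (1-p)*0.412219] = 0.309910; exercise = 0.321942; V(3,3) = max -> 0.321942
  V(2,0) = exp(-r*dt) * [p*0.000000 + (1-p)*0.000000] = 0.000000; exercise = 0.000000; V(2,0) = max -> 0.000000
  V(2,1) = exp(-r*dt) * [p*0.000000 + (1-p)*0.107136] = 0.054949; exercise = 0.000000; V(2,1) = max -> 0.054949
  V(2,2) = exp(-r*dt) * [p*0.107136 + (1-p)*0.321942] = 0.215634; exercise = 0.208887; V(2,2) = max -> 0.215634
  V(1,0) = exp(-r*dt) * [p*0.000000 + (1-p)*0.054949] = 0.028183; exercise = 0.000000; V(1,0) = max -> 0.028183
  V(1,1) = exp(-r*dt) * [p*0.054949 + (1-p)*0.215634] = 0.136504; exercise = 0.067306; V(1,1) = max -> 0.136504
  V(0,0) = exp(-r*dt) * [p*0.028183 + (1-p)*0.136504] = 0.083300; exercise = 0.000000; V(0,0) = max -> 0.083300

Answer: Price = V(0,0) = 0.0833


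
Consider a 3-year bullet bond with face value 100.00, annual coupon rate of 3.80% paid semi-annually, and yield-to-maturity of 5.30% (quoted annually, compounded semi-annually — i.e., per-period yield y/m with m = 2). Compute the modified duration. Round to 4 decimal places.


Coupon per period c = face * coupon_rate / m = 1.900000
Periods per year m = 2; per-period yield y/m = 0.026500
Number of cashflows N = 6
Cashflows (t years, CF_t, discount factor 1/(1+y/m)^(m*t), PV):
  t = 0.5000: CF_t = 1.900000, DF = 0.974184, PV = 1.850950
  t = 1.0000: CF_t = 1.900000, DF = 0.949035, PV = 1.803166
  t = 1.5000: CF_t = 1.900000, DF = 0.924535, PV = 1.756616
  t = 2.0000: CF_t = 1.900000, DF = 0.900667, PV = 1.711267
  t = 2.5000: CF_t = 1.900000, DF = 0.877415, PV = 1.667089
  t = 3.0000: CF_t = 101.900000, DF = 0.854764, PV = 87.100463
Price P = sum_t PV_t = 95.889550
First compute Macaulay numerator sum_t t * PV_t:
  t * PV_t at t = 0.5000: 0.925475
  t * PV_t at t = 1.0000: 1.803166
  t * PV_t at t = 1.5000: 2.634923
  t * PV_t at t = 2.0000: 3.422534
  t * PV_t at t = 2.5000: 4.167723
  t * PV_t at t = 3.0000: 261.301388
Macaulay duration D = 274.255209 / 95.889550 = 2.860116
Modified duration = D / (1 + y/m) = 2.860116 / (1 + 0.026500) = 2.786279

Answer: Modified duration = 2.7863


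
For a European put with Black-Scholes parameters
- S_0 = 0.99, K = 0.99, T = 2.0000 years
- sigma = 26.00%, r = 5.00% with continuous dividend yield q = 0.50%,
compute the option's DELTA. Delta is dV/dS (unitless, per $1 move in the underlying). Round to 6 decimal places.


Answer: Delta = -0.330777

Derivation:
d1 = 0.4286154951; d2 = 0.0609199688
phi(d1) = 0.3639298483; exp(-qT) = 0.9900498337; exp(-rT) = 0.9048374180
N(-d1) = 0.3341015336
Delta = -exp(-qT) * N(-d1) = -0.9900498337 * 0.3341015336 = -0.330777


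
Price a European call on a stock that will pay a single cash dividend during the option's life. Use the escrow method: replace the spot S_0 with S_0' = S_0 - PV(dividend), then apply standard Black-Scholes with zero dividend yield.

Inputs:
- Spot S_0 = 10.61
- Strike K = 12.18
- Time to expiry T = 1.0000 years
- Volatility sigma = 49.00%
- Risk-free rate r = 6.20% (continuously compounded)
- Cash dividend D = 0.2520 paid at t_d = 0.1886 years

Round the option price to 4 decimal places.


PV(D) = D * exp(-r * t_d) = 0.2520 * 0.98837490 = 0.24907047
S_0' = S_0 - PV(D) = 10.6100 - 0.24907047 = 10.36092953
d1 = (ln(S_0'/K) + (r + sigma^2/2)*T) / (sigma*sqrt(T)) = 0.04142182
d2 = d1 - sigma*sqrt(T) = -0.44857818
exp(-rT) = 0.93988289
N(d1) = 0.51652019; N(d2) = 0.32686799
C = S_0' * N(d1) - K * exp(-rT) * N(d2) = 10.36092953 * 0.51652019 - 12.1800 * 0.93988289 * 0.32686799 = 1.6097

Answer: Price = 1.6097


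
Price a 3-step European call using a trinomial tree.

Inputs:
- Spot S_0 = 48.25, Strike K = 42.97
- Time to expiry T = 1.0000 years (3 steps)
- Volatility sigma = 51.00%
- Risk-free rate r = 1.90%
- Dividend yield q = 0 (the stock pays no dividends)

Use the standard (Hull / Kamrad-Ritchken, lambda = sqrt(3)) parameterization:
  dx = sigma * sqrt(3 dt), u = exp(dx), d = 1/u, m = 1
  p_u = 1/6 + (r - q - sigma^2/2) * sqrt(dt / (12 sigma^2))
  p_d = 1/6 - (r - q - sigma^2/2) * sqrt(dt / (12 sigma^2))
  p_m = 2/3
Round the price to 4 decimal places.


dt = T/N = 0.333333; dx = sigma*sqrt(3*dt) = 0.510000
u = exp(dx) = 1.665291; d = 1/u = 0.600496
p_u = 0.130376, p_m = 0.666667, p_d = 0.202958
Discount per step: exp(-r*dt) = 0.993687
Stock lattice S(k, j) with j the centered position index:
  k=0: S(0,+0) = 48.2500
  k=1: S(1,-1) = 28.9739; S(1,+0) = 48.2500; S(1,+1) = 80.3503
  k=2: S(2,-2) = 17.3987; S(2,-1) = 28.9739; S(2,+0) = 48.2500; S(2,+1) = 80.3503; S(2,+2) = 133.8066
  k=3: S(3,-3) = 10.4478; S(3,-2) = 17.3987; S(3,-1) = 28.9739; S(3,+0) = 48.2500; S(3,+1) = 80.3503; S(3,+2) = 133.8066; S(3,+3) = 222.8270
Terminal payoffs V(N, j) = max(S_T - K, 0):
  V(3,-3) = 0.000000; V(3,-2) = 0.000000; V(3,-1) = 0.000000; V(3,+0) = 5.280000; V(3,+1) = 37.380300; V(3,+2) = 90.836647; V(3,+3) = 179.857032
Backward induction: V(k, j) = exp(-r*dt) * [p_u * V(k+1, j+1) + p_m * V(k+1, j) + p_d * V(k+1, j-1)]
  V(2,-2) = exp(-r*dt) * [p_u*0.000000 + p_m*0.000000 + p_d*0.000000] = 0.000000
  V(2,-1) = exp(-r*dt) * [p_u*5.280000 + p_m*0.000000 + p_d*0.000000] = 0.684038
  V(2,+0) = exp(-r*dt) * [p_u*37.380300 + p_m*5.280000 + p_d*0.000000] = 8.340496
  V(2,+1) = exp(-r*dt) * [p_u*90.836647 + p_m*37.380300 + p_d*5.280000] = 37.595855
  V(2,+2) = exp(-r*dt) * [p_u*179.857032 + p_m*90.836647 + p_d*37.380300] = 91.015127
  V(1,-1) = exp(-r*dt) * [p_u*8.340496 + p_m*0.684038 + p_d*0.000000] = 1.533680
  V(1,+0) = exp(-r*dt) * [p_u*37.595855 + p_m*8.340496 + p_d*0.684038] = 10.533826
  V(1,+1) = exp(-r*dt) * [p_u*91.015127 + p_m*37.595855 + p_d*8.340496] = 38.379003
  V(0,+0) = exp(-r*dt) * [p_u*38.379003 + p_m*10.533826 + p_d*1.533680] = 12.259626

Answer: Price = V(0,0) = 12.2596


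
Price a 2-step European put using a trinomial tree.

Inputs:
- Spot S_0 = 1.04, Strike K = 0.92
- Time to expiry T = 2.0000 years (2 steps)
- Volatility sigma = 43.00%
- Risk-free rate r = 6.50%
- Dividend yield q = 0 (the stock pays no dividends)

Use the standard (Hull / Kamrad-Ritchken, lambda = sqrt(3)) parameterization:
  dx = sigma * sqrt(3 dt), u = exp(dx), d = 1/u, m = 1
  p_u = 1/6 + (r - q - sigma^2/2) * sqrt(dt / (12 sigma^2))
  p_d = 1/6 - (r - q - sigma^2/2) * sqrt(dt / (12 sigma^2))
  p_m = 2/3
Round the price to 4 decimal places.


Answer: Price = V(0,0) = 0.1130

Derivation:
dt = T/N = 1.000000; dx = sigma*sqrt(3*dt) = 0.744782
u = exp(dx) = 2.105982; d = 1/u = 0.474838
p_u = 0.148238, p_m = 0.666667, p_d = 0.185095
Discount per step: exp(-r*dt) = 0.937067
Stock lattice S(k, j) with j the centered position index:
  k=0: S(0,+0) = 1.0400
  k=1: S(1,-1) = 0.4938; S(1,+0) = 1.0400; S(1,+1) = 2.1902
  k=2: S(2,-2) = 0.2345; S(2,-1) = 0.4938; S(2,+0) = 1.0400; S(2,+1) = 2.1902; S(2,+2) = 4.6126
Terminal payoffs V(N, j) = max(K - S_T, 0):
  V(2,-2) = 0.685510; V(2,-1) = 0.426169; V(2,+0) = 0.000000; V(2,+1) = 0.000000; V(2,+2) = 0.000000
Backward induction: V(k, j) = exp(-r*dt) * [p_u * V(k+1, j+1) + p_m * V(k+1, j) + p_d * V(k+1, j-1)]
  V(1,-1) = exp(-r*dt) * [p_u*0.000000 + p_m*0.426169 + p_d*0.685510] = 0.385132
  V(1,+0) = exp(-r*dt) * [p_u*0.000000 + p_m*0.000000 + p_d*0.426169] = 0.073917
  V(1,+1) = exp(-r*dt) * [p_u*0.000000 + p_m*0.000000 + p_d*0.000000] = 0.000000
  V(0,+0) = exp(-r*dt) * [p_u*0.000000 + p_m*0.073917 + p_d*0.385132] = 0.112977


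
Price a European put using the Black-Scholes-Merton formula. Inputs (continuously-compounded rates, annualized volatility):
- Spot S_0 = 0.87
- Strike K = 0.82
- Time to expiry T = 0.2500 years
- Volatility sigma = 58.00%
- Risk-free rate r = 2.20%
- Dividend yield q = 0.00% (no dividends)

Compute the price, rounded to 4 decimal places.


d1 = (ln(S/K) + (r - q + 0.5*sigma^2) * T) / (sigma * sqrt(T)) = 0.36806507
d2 = d1 - sigma * sqrt(T) = 0.07806507
exp(-rT) = 0.99451510; exp(-qT) = 1.00000000
P = K * exp(-rT) * N(-d2) - S_0 * exp(-qT) * N(-d1)
N(-d1) = 0.35641236; N(-d2) = 0.46888814
P = 0.8200 * 0.99451510 * 0.46888814 - 0.8700 * 1.00000000 * 0.35641236 = 0.0723

Answer: Price = 0.0723


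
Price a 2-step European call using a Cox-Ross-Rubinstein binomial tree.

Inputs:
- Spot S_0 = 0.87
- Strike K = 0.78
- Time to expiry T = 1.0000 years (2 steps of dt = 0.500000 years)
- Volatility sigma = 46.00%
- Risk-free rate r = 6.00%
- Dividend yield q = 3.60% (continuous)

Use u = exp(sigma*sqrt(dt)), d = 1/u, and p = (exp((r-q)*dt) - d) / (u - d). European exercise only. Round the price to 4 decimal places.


Answer: Price = V(0,0) = 0.2018

Derivation:
dt = T/N = 0.500000
u = exp(sigma*sqrt(dt)) = 1.384403; d = 1/u = 0.722333
p = (exp((r-q)*dt) - d) / (u - d) = 0.437626
Discount per step: exp(-r*dt) = 0.970446
Stock lattice S(k, i) with i counting down-moves:
  k=0: S(0,0) = 0.8700
  k=1: S(1,0) = 1.2044; S(1,1) = 0.6284
  k=2: S(2,0) = 1.6674; S(2,1) = 0.8700; S(2,2) = 0.4539
Terminal payoffs V(N, i) = max(S_T - K, 0):
  V(2,0) = 0.887418; V(2,1) = 0.090000; V(2,2) = 0.000000
Backward induction: V(k, i) = exp(-r*dt) * [p * V(k+1, i) + (1-p) * V(k+1, i+1)].
  V(1,0) = exp(-r*dt) * [p*0.887418 + (1-p)*0.090000] = 0.425997
  V(1,1) = exp(-r*dt) * [p*0.090000 + (1-p)*0.000000] = 0.038222
  V(0,0) = exp(-r*dt) * [p*0.425997 + (1-p)*0.038222] = 0.201778


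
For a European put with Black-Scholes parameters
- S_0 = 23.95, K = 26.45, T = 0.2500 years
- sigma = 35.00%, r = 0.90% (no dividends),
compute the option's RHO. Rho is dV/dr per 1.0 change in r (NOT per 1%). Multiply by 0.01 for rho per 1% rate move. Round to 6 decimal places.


d1 = -0.4670019111; d2 = -0.6420019111
phi(d1) = 0.3577274392; exp(-qT) = 1.0000000000; exp(-rT) = 0.9977525294
N(-d2) = 0.7395640289
Rho = -K*T*exp(-rT)*N(-d2) = -26.4500 * 0.2500 * 0.9977525294 * 0.7395640289 = -4.879376

Answer: Rho = -4.879376


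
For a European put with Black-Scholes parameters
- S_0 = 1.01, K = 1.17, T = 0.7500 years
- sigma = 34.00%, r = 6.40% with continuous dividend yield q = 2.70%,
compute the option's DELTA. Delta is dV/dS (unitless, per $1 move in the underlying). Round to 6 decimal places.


d1 = -0.2579513312; d2 = -0.5523999685
phi(d1) = 0.3858880499; exp(-qT) = 0.9799536543; exp(-rT) = 0.9531337871
N(-d1) = 0.6017777658
Delta = -exp(-qT) * N(-d1) = -0.9799536543 * 0.6017777658 = -0.589714

Answer: Delta = -0.589714


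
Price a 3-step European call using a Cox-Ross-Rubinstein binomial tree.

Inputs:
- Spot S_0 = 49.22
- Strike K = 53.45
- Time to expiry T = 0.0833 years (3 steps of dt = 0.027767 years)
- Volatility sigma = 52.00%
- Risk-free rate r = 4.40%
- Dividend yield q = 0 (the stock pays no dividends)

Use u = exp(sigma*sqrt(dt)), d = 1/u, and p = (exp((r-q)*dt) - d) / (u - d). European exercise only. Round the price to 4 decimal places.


Answer: Price = V(0,0) = 1.2645

Derivation:
dt = T/N = 0.027767
u = exp(sigma*sqrt(dt)) = 1.090514; d = 1/u = 0.916999
p = (exp((r-q)*dt) - d) / (u - d) = 0.485397
Discount per step: exp(-r*dt) = 0.998779
Stock lattice S(k, i) with i counting down-moves:
  k=0: S(0,0) = 49.2200
  k=1: S(1,0) = 53.6751; S(1,1) = 45.1347
  k=2: S(2,0) = 58.5335; S(2,1) = 49.2200; S(2,2) = 41.3884
  k=3: S(3,0) = 63.8316; S(3,1) = 53.6751; S(3,2) = 45.1347; S(3,3) = 37.9531
Terminal payoffs V(N, i) = max(S_T - K, 0):
  V(3,0) = 10.381579; V(3,1) = 0.225109; V(3,2) = 0.000000; V(3,3) = 0.000000
Backward induction: V(k, i) = exp(-r*dt) * [p * V(k+1, i) + (1-p) * V(k+1, i+1)].
  V(2,0) = exp(-r*dt) * [p*10.381579 + (1-p)*0.225109] = 5.148731
  V(2,1) = exp(-r*dt) * [p*0.225109 + (1-p)*0.000000] = 0.109134
  V(2,2) = exp(-r*dt) * [p*0.000000 + (1-p)*0.000000] = 0.000000
  V(1,0) = exp(-r*dt) * [p*5.148731 + (1-p)*0.109134] = 2.552217
  V(1,1) = exp(-r*dt) * [p*0.109134 + (1-p)*0.000000] = 0.052908
  V(0,0) = exp(-r*dt) * [p*2.552217 + (1-p)*0.052908] = 1.264518


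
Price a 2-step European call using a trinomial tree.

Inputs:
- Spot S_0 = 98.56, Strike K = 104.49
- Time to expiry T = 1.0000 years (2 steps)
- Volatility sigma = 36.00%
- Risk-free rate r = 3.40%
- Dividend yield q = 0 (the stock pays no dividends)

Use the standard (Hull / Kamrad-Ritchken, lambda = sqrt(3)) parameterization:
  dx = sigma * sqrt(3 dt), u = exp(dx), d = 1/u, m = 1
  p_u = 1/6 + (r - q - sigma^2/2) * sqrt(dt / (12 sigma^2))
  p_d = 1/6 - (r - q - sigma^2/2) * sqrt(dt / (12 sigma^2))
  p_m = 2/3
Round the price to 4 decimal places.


Answer: Price = V(0,0) = 12.2351

Derivation:
dt = T/N = 0.500000; dx = sigma*sqrt(3*dt) = 0.440908
u = exp(dx) = 1.554118; d = 1/u = 0.643452
p_u = 0.149203, p_m = 0.666667, p_d = 0.184131
Discount per step: exp(-r*dt) = 0.983144
Stock lattice S(k, j) with j the centered position index:
  k=0: S(0,+0) = 98.5600
  k=1: S(1,-1) = 63.4186; S(1,+0) = 98.5600; S(1,+1) = 153.1739
  k=2: S(2,-2) = 40.8068; S(2,-1) = 63.4186; S(2,+0) = 98.5600; S(2,+1) = 153.1739; S(2,+2) = 238.0503
Terminal payoffs V(N, j) = max(S_T - K, 0):
  V(2,-2) = 0.000000; V(2,-1) = 0.000000; V(2,+0) = 0.000000; V(2,+1) = 48.683866; V(2,+2) = 133.560255
Backward induction: V(k, j) = exp(-r*dt) * [p_u * V(k+1, j+1) + p_m * V(k+1, j) + p_d * V(k+1, j-1)]
  V(1,-1) = exp(-r*dt) * [p_u*0.000000 + p_m*0.000000 + p_d*0.000000] = 0.000000
  V(1,+0) = exp(-r*dt) * [p_u*48.683866 + p_m*0.000000 + p_d*0.000000] = 7.141324
  V(1,+1) = exp(-r*dt) * [p_u*133.560255 + p_m*48.683866 + p_d*0.000000] = 51.500471
  V(0,+0) = exp(-r*dt) * [p_u*51.500471 + p_m*7.141324 + p_d*0.000000] = 12.235118


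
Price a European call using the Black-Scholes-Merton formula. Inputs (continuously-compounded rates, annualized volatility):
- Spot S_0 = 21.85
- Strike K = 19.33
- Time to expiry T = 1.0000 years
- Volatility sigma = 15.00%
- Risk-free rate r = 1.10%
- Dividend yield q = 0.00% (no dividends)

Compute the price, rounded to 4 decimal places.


d1 = (ln(S/K) + (r - q + 0.5*sigma^2) * T) / (sigma * sqrt(T)) = 0.96528419
d2 = d1 - sigma * sqrt(T) = 0.81528419
exp(-rT) = 0.98906028; exp(-qT) = 1.00000000
C = S_0 * exp(-qT) * N(d1) - K * exp(-rT) * N(d2)
N(d1) = 0.83279876; N(d2) = 0.79254517
C = 21.8500 * 1.00000000 * 0.83279876 - 19.3300 * 0.98906028 * 0.79254517 = 3.0444

Answer: Price = 3.0444


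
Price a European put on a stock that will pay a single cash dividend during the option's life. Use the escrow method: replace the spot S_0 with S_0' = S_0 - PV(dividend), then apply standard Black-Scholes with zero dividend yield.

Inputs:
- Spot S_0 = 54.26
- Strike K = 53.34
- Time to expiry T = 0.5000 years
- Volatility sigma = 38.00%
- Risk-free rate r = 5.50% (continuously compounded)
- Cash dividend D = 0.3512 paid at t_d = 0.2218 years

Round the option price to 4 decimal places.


Answer: Price = 4.7007

Derivation:
PV(D) = D * exp(-r * t_d) = 0.3512 * 0.98787511 = 0.34694174
S_0' = S_0 - PV(D) = 54.2600 - 0.34694174 = 53.91305826
d1 = (ln(S_0'/K) + (r + sigma^2/2)*T) / (sigma*sqrt(T)) = 0.27646460
d2 = d1 - sigma*sqrt(T) = 0.00776403
exp(-rT) = 0.97287468
N(-d1) = 0.39109562; N(-d2) = 0.49690263
P = K * exp(-rT) * N(-d2) - S_0' * N(-d1) = 53.3400 * 0.97287468 * 0.49690263 - 53.91305826 * 0.39109562 = 4.7007


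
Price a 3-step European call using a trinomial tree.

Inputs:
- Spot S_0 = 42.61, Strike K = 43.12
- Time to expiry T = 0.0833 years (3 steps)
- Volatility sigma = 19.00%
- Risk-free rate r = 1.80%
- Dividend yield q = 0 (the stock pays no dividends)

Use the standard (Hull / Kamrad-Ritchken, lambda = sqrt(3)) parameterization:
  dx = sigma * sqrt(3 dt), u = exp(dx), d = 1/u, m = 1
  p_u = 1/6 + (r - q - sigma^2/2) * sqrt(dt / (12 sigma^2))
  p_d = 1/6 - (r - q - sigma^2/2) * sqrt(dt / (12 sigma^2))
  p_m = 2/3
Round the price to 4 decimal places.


dt = T/N = 0.027767; dx = sigma*sqrt(3*dt) = 0.054837
u = exp(dx) = 1.056369; d = 1/u = 0.946639
p_u = 0.166654, p_m = 0.666667, p_d = 0.166679
Discount per step: exp(-r*dt) = 0.999500
Stock lattice S(k, j) with j the centered position index:
  k=0: S(0,+0) = 42.6100
  k=1: S(1,-1) = 40.3363; S(1,+0) = 42.6100; S(1,+1) = 45.0119
  k=2: S(2,-2) = 38.1839; S(2,-1) = 40.3363; S(2,+0) = 42.6100; S(2,+1) = 45.0119; S(2,+2) = 47.5491
  k=3: S(3,-3) = 36.1464; S(3,-2) = 38.1839; S(3,-1) = 40.3363; S(3,+0) = 42.6100; S(3,+1) = 45.0119; S(3,+2) = 47.5491; S(3,+3) = 50.2294
Terminal payoffs V(N, j) = max(S_T - K, 0):
  V(3,-3) = 0.000000; V(3,-2) = 0.000000; V(3,-1) = 0.000000; V(3,+0) = 0.000000; V(3,+1) = 1.891872; V(3,+2) = 4.429134; V(3,+3) = 7.109419
Backward induction: V(k, j) = exp(-r*dt) * [p_u * V(k+1, j+1) + p_m * V(k+1, j) + p_d * V(k+1, j-1)]
  V(2,-2) = exp(-r*dt) * [p_u*0.000000 + p_m*0.000000 + p_d*0.000000] = 0.000000
  V(2,-1) = exp(-r*dt) * [p_u*0.000000 + p_m*0.000000 + p_d*0.000000] = 0.000000
  V(2,+0) = exp(-r*dt) * [p_u*1.891872 + p_m*0.000000 + p_d*0.000000] = 0.315130
  V(2,+1) = exp(-r*dt) * [p_u*4.429134 + p_m*1.891872 + p_d*0.000000] = 1.998382
  V(2,+2) = exp(-r*dt) * [p_u*7.109419 + p_m*4.429134 + p_d*1.891872] = 4.450680
  V(1,-1) = exp(-r*dt) * [p_u*0.315130 + p_m*0.000000 + p_d*0.000000] = 0.052492
  V(1,+0) = exp(-r*dt) * [p_u*1.998382 + p_m*0.315130 + p_d*0.000000] = 0.542854
  V(1,+1) = exp(-r*dt) * [p_u*4.450680 + p_m*1.998382 + p_d*0.315130] = 2.125441
  V(0,+0) = exp(-r*dt) * [p_u*2.125441 + p_m*0.542854 + p_d*0.052492] = 0.724503

Answer: Price = V(0,0) = 0.7245


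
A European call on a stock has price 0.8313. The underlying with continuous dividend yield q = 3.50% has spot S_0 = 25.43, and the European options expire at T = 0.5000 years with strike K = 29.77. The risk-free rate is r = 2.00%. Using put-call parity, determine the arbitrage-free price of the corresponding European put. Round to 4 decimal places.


Answer: Put price = 5.3162

Derivation:
Put-call parity: C - P = S_0 * exp(-qT) - K * exp(-rT).
S_0 * exp(-qT) = 25.4300 * 0.98265224 = 24.98884635
K * exp(-rT) = 29.7700 * 0.99004983 = 29.47378355
P = C - S*exp(-qT) + K*exp(-rT)
P = 0.8313 - 24.98884635 + 29.47378355 = 5.3162


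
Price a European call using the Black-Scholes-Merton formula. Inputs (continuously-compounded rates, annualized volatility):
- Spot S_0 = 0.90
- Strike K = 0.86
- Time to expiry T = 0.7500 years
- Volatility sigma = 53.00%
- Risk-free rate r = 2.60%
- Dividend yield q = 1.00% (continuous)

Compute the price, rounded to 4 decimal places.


d1 = (ln(S/K) + (r - q + 0.5*sigma^2) * T) / (sigma * sqrt(T)) = 0.35468887
d2 = d1 - sigma * sqrt(T) = -0.10430459
exp(-rT) = 0.98068890; exp(-qT) = 0.99252805
C = S_0 * exp(-qT) * N(d1) - K * exp(-rT) * N(d2)
N(d1) = 0.63858866; N(d2) = 0.45846382
C = 0.9000 * 0.99252805 * 0.63858866 - 0.8600 * 0.98068890 * 0.45846382 = 0.1838

Answer: Price = 0.1838


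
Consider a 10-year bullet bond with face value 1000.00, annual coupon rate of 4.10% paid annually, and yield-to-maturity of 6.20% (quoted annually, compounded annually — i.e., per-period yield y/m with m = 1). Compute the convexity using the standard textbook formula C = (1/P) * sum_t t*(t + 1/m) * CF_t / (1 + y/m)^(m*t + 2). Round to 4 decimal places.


Answer: Convexity = 75.0532

Derivation:
Coupon per period c = face * coupon_rate / m = 41.000000
Periods per year m = 1; per-period yield y/m = 0.062000
Number of cashflows N = 10
Cashflows (t years, CF_t, discount factor 1/(1+y/m)^(m*t), PV):
  t = 1.0000: CF_t = 41.000000, DF = 0.941620, PV = 38.606403
  t = 2.0000: CF_t = 41.000000, DF = 0.886647, PV = 36.352545
  t = 3.0000: CF_t = 41.000000, DF = 0.834885, PV = 34.230269
  t = 4.0000: CF_t = 41.000000, DF = 0.786144, PV = 32.231891
  t = 5.0000: CF_t = 41.000000, DF = 0.740248, PV = 30.350180
  t = 6.0000: CF_t = 41.000000, DF = 0.697032, PV = 28.578324
  t = 7.0000: CF_t = 41.000000, DF = 0.656339, PV = 26.909910
  t = 8.0000: CF_t = 41.000000, DF = 0.618022, PV = 25.338898
  t = 9.0000: CF_t = 41.000000, DF = 0.581942, PV = 23.859603
  t = 10.0000: CF_t = 1041.000000, DF = 0.547968, PV = 570.434209
Price P = sum_t PV_t = 846.892231
Convexity numerator sum_t t*(t + 1/m) * CF_t / (1+y/m)^(m*t + 2):
  t = 1.0000: term = 68.460537
  t = 2.0000: term = 193.391348
  t = 3.0000: term = 364.202162
  t = 4.0000: term = 571.566481
  t = 5.0000: term = 807.297289
  t = 6.0000: term = 1064.233715
  t = 7.0000: term = 1336.137746
  t = 8.0000: term = 1617.600177
  t = 9.0000: term = 1903.955010
  t = 10.0000: term = 55635.143649
Convexity = (1/P) * sum = 63561.988113 / 846.892231 = 75.053219


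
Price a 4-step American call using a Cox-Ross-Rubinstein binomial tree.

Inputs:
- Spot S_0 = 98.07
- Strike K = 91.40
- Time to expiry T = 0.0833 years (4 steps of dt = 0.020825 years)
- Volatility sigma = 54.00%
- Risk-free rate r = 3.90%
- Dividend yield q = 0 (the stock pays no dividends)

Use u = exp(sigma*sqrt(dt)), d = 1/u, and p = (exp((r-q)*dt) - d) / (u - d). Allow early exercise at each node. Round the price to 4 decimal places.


dt = T/N = 0.020825
u = exp(sigma*sqrt(dt)) = 1.081043; d = 1/u = 0.925032
p = (exp((r-q)*dt) - d) / (u - d) = 0.485736
Discount per step: exp(-r*dt) = 0.999188
Stock lattice S(k, i) with i counting down-moves:
  k=0: S(0,0) = 98.0700
  k=1: S(1,0) = 106.0179; S(1,1) = 90.7179
  k=2: S(2,0) = 114.6100; S(2,1) = 98.0700; S(2,2) = 83.9170
  k=3: S(3,0) = 123.8984; S(3,1) = 106.0179; S(3,2) = 90.7179; S(3,3) = 77.6259
  k=4: S(4,0) = 133.9395; S(4,1) = 114.6100; S(4,2) = 98.0700; S(4,3) = 83.9170; S(4,4) = 71.8065
Terminal payoffs V(N, i) = max(S_T - K, 0):
  V(4,0) = 42.539512; V(4,1) = 23.209982; V(4,2) = 6.670000; V(4,3) = 0.000000; V(4,4) = 0.000000
Backward induction: V(k, i) = exp(-r*dt) * [p * V(k+1, i) + (1-p) * V(k+1, i+1)]; then take max(V_cont, immediate exercise) for American.
  V(3,0) = exp(-r*dt) * [p*42.539512 + (1-p)*23.209982] = 32.572568; exercise = 32.498366; V(3,0) = max -> 32.572568
  V(3,1) = exp(-r*dt) * [p*23.209982 + (1-p)*6.670000] = 14.692130; exercise = 14.617927; V(3,1) = max -> 14.692130
  V(3,2) = exp(-r*dt) * [p*6.670000 + (1-p)*0.000000] = 3.237230; exercise = 0.000000; V(3,2) = max -> 3.237230
  V(3,3) = exp(-r*dt) * [p*0.000000 + (1-p)*0.000000] = 0.000000; exercise = 0.000000; V(3,3) = max -> 0.000000
  V(2,0) = exp(-r*dt) * [p*32.572568 + (1-p)*14.692130] = 23.358327; exercise = 23.209982; V(2,0) = max -> 23.358327
  V(2,1) = exp(-r*dt) * [p*14.692130 + (1-p)*3.237230] = 8.794144; exercise = 6.670000; V(2,1) = max -> 8.794144
  V(2,2) = exp(-r*dt) * [p*3.237230 + (1-p)*0.000000] = 1.571163; exercise = 0.000000; V(2,2) = max -> 1.571163
  V(1,0) = exp(-r*dt) * [p*23.358327 + (1-p)*8.794144] = 15.855612; exercise = 14.617927; V(1,0) = max -> 15.855612
  V(1,1) = exp(-r*dt) * [p*8.794144 + (1-p)*1.571163] = 5.075502; exercise = 0.000000; V(1,1) = max -> 5.075502
  V(0,0) = exp(-r*dt) * [p*15.855612 + (1-p)*5.075502] = 10.303420; exercise = 6.670000; V(0,0) = max -> 10.303420

Answer: Price = V(0,0) = 10.3034


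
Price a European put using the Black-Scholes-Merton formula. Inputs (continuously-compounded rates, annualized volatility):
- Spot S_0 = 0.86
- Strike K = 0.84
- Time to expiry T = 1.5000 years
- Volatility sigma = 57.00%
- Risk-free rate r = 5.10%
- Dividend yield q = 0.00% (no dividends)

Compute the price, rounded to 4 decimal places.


d1 = (ln(S/K) + (r - q + 0.5*sigma^2) * T) / (sigma * sqrt(T)) = 0.49234099
d2 = d1 - sigma * sqrt(T) = -0.20576359
exp(-rT) = 0.92635291; exp(-qT) = 1.00000000
P = K * exp(-rT) * N(-d2) - S_0 * exp(-qT) * N(-d1)
N(-d1) = 0.31123915; N(-d2) = 0.58151221
P = 0.8400 * 0.92635291 * 0.58151221 - 0.8600 * 1.00000000 * 0.31123915 = 0.1848

Answer: Price = 0.1848


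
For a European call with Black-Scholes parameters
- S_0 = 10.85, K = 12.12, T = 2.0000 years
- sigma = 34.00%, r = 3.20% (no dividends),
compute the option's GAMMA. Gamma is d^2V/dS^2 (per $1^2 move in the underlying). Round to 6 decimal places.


Answer: Gamma = 0.075688

Derivation:
d1 = 0.1433099539; d2 = -0.3375226573
phi(d1) = 0.3948665558; exp(-qT) = 1.0000000000; exp(-rT) = 0.9380049995
Gamma = exp(-qT) * phi(d1) / (S * sigma * sqrt(T)) = 1.0000000000 * 0.3948665558 / (10.8500 * 0.3400 * 1.4142135624) = 0.075688


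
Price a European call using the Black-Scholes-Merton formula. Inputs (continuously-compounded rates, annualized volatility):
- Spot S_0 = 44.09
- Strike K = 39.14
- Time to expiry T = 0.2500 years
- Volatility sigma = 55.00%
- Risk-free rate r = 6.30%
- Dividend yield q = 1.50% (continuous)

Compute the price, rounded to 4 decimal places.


Answer: Price = 7.7057

Derivation:
d1 = (ln(S/K) + (r - q + 0.5*sigma^2) * T) / (sigma * sqrt(T)) = 0.61418377
d2 = d1 - sigma * sqrt(T) = 0.33918377
exp(-rT) = 0.98437338; exp(-qT) = 0.99625702
C = S_0 * exp(-qT) * N(d1) - K * exp(-rT) * N(d2)
N(d1) = 0.73045305; N(d2) = 0.63276435
C = 44.0900 * 0.99625702 * 0.73045305 - 39.1400 * 0.98437338 * 0.63276435 = 7.7057


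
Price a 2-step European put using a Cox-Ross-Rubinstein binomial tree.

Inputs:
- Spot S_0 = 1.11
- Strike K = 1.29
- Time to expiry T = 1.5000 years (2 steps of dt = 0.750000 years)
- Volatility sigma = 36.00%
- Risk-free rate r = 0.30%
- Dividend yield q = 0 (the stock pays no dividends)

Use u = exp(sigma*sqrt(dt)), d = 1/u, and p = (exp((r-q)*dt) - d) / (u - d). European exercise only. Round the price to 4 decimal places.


dt = T/N = 0.750000
u = exp(sigma*sqrt(dt)) = 1.365839; d = 1/u = 0.732151
p = (exp((r-q)*dt) - d) / (u - d) = 0.426238
Discount per step: exp(-r*dt) = 0.997753
Stock lattice S(k, i) with i counting down-moves:
  k=0: S(0,0) = 1.1100
  k=1: S(1,0) = 1.5161; S(1,1) = 0.8127
  k=2: S(2,0) = 2.0707; S(2,1) = 1.1100; S(2,2) = 0.5950
Terminal payoffs V(N, i) = max(K - S_T, 0):
  V(2,0) = 0.000000; V(2,1) = 0.180000; V(2,2) = 0.694991
Backward induction: V(k, i) = exp(-r*dt) * [p * V(k+1, i) + (1-p) * V(k+1, i+1)].
  V(1,0) = exp(-r*dt) * [p*0.000000 + (1-p)*0.180000] = 0.103045
  V(1,1) = exp(-r*dt) * [p*0.180000 + (1-p)*0.694991] = 0.474414
  V(0,0) = exp(-r*dt) * [p*0.103045 + (1-p)*0.474414] = 0.315412

Answer: Price = V(0,0) = 0.3154


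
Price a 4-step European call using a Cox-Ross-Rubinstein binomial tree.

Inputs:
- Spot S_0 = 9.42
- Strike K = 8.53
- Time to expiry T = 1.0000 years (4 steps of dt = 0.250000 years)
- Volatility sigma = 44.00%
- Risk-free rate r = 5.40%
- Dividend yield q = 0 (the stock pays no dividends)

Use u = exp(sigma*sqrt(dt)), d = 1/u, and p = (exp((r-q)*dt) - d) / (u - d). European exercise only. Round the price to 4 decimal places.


dt = T/N = 0.250000
u = exp(sigma*sqrt(dt)) = 1.246077; d = 1/u = 0.802519
p = (exp((r-q)*dt) - d) / (u - d) = 0.475863
Discount per step: exp(-r*dt) = 0.986591
Stock lattice S(k, i) with i counting down-moves:
  k=0: S(0,0) = 9.4200
  k=1: S(1,0) = 11.7380; S(1,1) = 7.5597
  k=2: S(2,0) = 14.6265; S(2,1) = 9.4200; S(2,2) = 6.0668
  k=3: S(3,0) = 18.2257; S(3,1) = 11.7380; S(3,2) = 7.5597; S(3,3) = 4.8687
  k=4: S(4,0) = 22.7107; S(4,1) = 14.6265; S(4,2) = 9.4200; S(4,3) = 6.0668; S(4,4) = 3.9073
Terminal payoffs V(N, i) = max(S_T - K, 0):
  V(4,0) = 14.180675; V(4,1) = 6.096502; V(4,2) = 0.890000; V(4,3) = 0.000000; V(4,4) = 0.000000
Backward induction: V(k, i) = exp(-r*dt) * [p * V(k+1, i) + (1-p) * V(k+1, i+1)].
  V(3,0) = exp(-r*dt) * [p*14.180675 + (1-p)*6.096502] = 9.810125
  V(3,1) = exp(-r*dt) * [p*6.096502 + (1-p)*0.890000] = 3.322424
  V(3,2) = exp(-r*dt) * [p*0.890000 + (1-p)*0.000000] = 0.417839
  V(3,3) = exp(-r*dt) * [p*0.000000 + (1-p)*0.000000] = 0.000000
  V(2,0) = exp(-r*dt) * [p*9.810125 + (1-p)*3.322424] = 6.323731
  V(2,1) = exp(-r*dt) * [p*3.322424 + (1-p)*0.417839] = 1.775886
  V(2,2) = exp(-r*dt) * [p*0.417839 + (1-p)*0.000000] = 0.196168
  V(1,0) = exp(-r*dt) * [p*6.323731 + (1-p)*1.775886] = 3.887203
  V(1,1) = exp(-r*dt) * [p*1.775886 + (1-p)*0.196168] = 0.935186
  V(0,0) = exp(-r*dt) * [p*3.887203 + (1-p)*0.935186] = 2.308565

Answer: Price = V(0,0) = 2.3086


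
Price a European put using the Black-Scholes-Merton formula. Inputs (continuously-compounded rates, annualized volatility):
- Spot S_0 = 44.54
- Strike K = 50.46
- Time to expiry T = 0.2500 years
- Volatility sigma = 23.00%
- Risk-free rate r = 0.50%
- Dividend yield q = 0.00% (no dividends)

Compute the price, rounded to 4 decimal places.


Answer: Price = 6.2498

Derivation:
d1 = (ln(S/K) + (r - q + 0.5*sigma^2) * T) / (sigma * sqrt(T)) = -1.01678940
d2 = d1 - sigma * sqrt(T) = -1.13178940
exp(-rT) = 0.99875078; exp(-qT) = 1.00000000
P = K * exp(-rT) * N(-d2) - S_0 * exp(-qT) * N(-d1)
N(-d1) = 0.84537319; N(-d2) = 0.87113851
P = 50.4600 * 0.99875078 * 0.87113851 - 44.5400 * 1.00000000 * 0.84537319 = 6.2498


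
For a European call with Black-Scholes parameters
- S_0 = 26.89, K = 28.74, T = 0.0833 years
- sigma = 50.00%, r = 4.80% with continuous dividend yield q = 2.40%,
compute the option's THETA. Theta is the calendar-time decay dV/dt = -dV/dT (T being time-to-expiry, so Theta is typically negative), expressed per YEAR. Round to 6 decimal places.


Answer: Theta = -8.830538

Derivation:
d1 = -0.3750550835; d2 = -0.5193637804
phi(d1) = 0.3718474122; exp(-qT) = 0.9980027971; exp(-rT) = 0.9960095830
Theta = -S*exp(-qT)*phi(d1)*sigma/(2*sqrt(T)) - r*K*exp(-rT)*N(d2) + q*S*exp(-qT)*N(d1)
N(d1) = 0.3538097504; N(d2) = 0.3017535420; sqrt(T) = 0.2886173938
Term 1 = -26.8900 * 0.9980027971 * 0.3718474122 * 0.5000 / (2 * 0.2886173938) = -8.6438024377
Term 2 = -0.0480 * 28.7400 * 0.9960095830 * 0.3017535420 = -0.4146139352
Term 3 = 0.0240 * 26.8900 * 0.9980027971 * 0.3538097504 = 0.2278786299
Theta = -8.6438024377 + (-0.4146139352) + (0.2278786299) = -8.830538
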